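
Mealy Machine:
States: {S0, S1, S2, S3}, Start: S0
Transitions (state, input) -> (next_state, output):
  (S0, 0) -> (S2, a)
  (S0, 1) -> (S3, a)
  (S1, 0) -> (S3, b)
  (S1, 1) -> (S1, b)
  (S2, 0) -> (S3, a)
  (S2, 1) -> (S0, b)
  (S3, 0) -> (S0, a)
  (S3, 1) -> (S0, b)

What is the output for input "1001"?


Step-by-step:
  (S0, 1) -> (S3, a)
  (S3, 0) -> (S0, a)
  (S0, 0) -> (S2, a)
  (S2, 1) -> (S0, b)

"aaab"


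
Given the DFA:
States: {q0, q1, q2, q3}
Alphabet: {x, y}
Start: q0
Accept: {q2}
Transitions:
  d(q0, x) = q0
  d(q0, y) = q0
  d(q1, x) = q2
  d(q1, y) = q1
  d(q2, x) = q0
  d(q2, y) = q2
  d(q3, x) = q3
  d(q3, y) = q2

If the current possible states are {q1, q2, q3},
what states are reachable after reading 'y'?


Apply transition on 'y' from each current state:
  d(q1, y) = q1
  d(q2, y) = q2
  d(q3, y) = q2

{q1, q2}


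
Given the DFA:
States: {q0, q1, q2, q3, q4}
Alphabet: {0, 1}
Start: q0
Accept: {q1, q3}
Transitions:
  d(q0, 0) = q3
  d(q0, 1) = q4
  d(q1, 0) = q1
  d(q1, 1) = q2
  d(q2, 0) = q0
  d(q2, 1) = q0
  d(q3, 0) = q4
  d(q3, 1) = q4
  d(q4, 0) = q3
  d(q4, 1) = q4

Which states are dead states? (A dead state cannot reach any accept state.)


Forward reachability from each state:
  q0 -> reaches accept state q3 (live)
  q1 -> reaches accept state q1 (live)
  q2 -> reaches accept state q3 (live)
  q3 -> reaches accept state q3 (live)
  q4 -> reaches accept state q3 (live)

None (all states can reach an accept state)


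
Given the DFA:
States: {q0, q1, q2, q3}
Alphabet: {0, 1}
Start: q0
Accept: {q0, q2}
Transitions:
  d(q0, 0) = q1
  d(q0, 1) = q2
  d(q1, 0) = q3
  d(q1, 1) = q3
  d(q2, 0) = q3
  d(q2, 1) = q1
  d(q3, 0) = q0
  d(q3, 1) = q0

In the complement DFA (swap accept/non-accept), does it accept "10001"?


Trace: q0 -> q2 -> q3 -> q0 -> q1 -> q3
Final: q3
Original accept: {q0, q2}
Complement: q3 is not in original accept

Yes, complement accepts (original rejects)


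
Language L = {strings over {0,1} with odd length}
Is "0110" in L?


length = 4; 4 mod 2 = 0

No, "0110" is not in L


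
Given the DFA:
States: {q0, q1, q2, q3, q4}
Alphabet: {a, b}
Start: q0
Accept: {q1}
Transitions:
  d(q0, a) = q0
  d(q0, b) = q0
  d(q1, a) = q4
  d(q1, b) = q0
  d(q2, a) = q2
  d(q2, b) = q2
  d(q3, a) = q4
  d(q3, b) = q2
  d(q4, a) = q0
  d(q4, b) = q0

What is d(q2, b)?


Looking up transition d(q2, b)

q2


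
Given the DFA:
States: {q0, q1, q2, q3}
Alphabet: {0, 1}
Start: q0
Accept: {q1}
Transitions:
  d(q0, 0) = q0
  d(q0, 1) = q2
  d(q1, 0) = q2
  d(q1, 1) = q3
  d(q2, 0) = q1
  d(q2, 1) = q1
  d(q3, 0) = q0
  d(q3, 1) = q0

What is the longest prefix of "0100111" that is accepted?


Run the DFA, marking each prefix where the state is accepting:
  "" -> q0 [reject]
  "0" -> q0 [reject]
  "01" -> q2 [reject]
  "010" -> q1 [accept]
  "0100" -> q2 [reject]
  "01001" -> q1 [accept]
  "010011" -> q3 [reject]
  "0100111" -> q0 [reject]

"01001"


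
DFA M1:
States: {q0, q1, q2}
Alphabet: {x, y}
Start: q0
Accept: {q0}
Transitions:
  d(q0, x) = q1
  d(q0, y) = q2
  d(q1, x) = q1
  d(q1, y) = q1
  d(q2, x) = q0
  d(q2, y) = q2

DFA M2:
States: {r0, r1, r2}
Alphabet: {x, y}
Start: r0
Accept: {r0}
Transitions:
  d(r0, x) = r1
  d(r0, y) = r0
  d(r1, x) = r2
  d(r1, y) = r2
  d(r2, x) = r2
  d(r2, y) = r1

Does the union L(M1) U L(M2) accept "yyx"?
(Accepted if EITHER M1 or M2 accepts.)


M1: final=q0 accepted=True
M2: final=r1 accepted=False

Yes, union accepts


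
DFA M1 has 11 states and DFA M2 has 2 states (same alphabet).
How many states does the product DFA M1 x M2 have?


Product construction pairs every M1 state with every M2 state.
11 * 2 = 22

22


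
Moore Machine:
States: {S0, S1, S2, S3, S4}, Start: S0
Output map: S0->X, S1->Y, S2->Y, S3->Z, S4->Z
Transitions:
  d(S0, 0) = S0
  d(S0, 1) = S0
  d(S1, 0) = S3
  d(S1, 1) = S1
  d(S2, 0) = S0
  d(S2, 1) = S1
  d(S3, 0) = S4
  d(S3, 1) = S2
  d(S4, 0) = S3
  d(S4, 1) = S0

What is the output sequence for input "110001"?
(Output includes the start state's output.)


Start: S0 (output X)
  --1--> S0 (output X)
  --1--> S0 (output X)
  --0--> S0 (output X)
  --0--> S0 (output X)
  --0--> S0 (output X)
  --1--> S0 (output X)

"XXXXXXX"


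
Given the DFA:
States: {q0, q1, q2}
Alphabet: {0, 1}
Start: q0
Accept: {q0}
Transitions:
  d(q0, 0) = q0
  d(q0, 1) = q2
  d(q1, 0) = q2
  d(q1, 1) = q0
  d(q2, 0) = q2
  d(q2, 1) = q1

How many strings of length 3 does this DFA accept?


Enumerating all length-3 strings:
  "000" -> q0 [accept]
  "001" -> q2 [reject]
  "010" -> q2 [reject]
  "011" -> q1 [reject]
  "100" -> q2 [reject]
  "101" -> q1 [reject]
  "110" -> q2 [reject]
  "111" -> q0 [accept]

2 out of 8


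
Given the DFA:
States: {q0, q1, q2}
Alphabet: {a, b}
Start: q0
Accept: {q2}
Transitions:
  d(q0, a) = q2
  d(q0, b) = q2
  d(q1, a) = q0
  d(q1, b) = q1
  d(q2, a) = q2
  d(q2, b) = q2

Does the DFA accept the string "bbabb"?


Trace: q0 -> q2 -> q2 -> q2 -> q2 -> q2
Final state: q2
Accept states: {q2}

Yes, accepted (final state q2 is an accept state)


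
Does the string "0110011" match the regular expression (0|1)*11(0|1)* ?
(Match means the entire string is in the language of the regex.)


|string| = 7; first = '0'; last = '1'

Yes, "0110011" matches (0|1)*11(0|1)*


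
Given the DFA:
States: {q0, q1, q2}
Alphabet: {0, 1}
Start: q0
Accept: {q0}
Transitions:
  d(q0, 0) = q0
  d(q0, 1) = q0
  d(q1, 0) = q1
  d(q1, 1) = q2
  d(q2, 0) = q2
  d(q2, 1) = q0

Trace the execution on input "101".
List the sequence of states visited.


Input: 101
d(q0, 1) = q0
d(q0, 0) = q0
d(q0, 1) = q0


q0 -> q0 -> q0 -> q0


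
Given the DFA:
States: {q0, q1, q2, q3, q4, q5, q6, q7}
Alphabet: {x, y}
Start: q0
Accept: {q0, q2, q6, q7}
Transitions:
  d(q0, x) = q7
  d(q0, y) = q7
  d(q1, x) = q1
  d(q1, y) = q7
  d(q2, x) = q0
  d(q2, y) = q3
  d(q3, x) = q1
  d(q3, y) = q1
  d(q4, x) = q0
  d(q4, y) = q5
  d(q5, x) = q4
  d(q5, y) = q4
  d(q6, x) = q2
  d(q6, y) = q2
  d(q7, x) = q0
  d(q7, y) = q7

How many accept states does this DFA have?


Accept states listed: {q0, q2, q6, q7}
Counting: q0(1) q2(2) q6(3) q7(4)

4


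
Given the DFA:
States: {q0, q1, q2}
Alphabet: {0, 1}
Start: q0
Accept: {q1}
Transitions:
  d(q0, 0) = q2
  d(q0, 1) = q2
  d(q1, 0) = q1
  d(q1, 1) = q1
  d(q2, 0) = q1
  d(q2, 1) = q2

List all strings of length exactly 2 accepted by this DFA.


All strings of length 2: 4 total
Accepted: 2

"00", "10"


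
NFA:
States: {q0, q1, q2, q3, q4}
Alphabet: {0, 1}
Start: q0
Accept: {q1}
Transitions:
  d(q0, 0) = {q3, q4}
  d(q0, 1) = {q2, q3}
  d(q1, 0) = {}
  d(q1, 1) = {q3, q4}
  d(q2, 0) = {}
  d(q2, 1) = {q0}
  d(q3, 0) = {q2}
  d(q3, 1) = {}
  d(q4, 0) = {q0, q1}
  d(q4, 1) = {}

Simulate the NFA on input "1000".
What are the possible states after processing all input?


Start: {q0}
  --1--> {q2, q3}
  --0--> {q2}
  --0--> {}
  --0--> {}

{} (empty set, no valid transitions)


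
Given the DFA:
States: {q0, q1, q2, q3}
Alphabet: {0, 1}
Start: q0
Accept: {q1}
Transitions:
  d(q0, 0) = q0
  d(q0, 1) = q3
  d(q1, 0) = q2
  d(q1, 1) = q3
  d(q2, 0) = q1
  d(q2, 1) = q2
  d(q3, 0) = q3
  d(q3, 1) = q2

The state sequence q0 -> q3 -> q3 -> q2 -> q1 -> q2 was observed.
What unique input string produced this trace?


Trace back each transition to find the symbol:
  q0 --[1]--> q3
  q3 --[0]--> q3
  q3 --[1]--> q2
  q2 --[0]--> q1
  q1 --[0]--> q2

"10100"


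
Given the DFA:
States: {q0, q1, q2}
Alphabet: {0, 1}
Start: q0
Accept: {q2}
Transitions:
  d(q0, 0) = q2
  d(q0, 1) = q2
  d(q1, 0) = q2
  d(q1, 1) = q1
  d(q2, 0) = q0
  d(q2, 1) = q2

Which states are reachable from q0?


BFS from q0:
  layer 0: {q0}
  layer 1: {q2}

{q0, q2}


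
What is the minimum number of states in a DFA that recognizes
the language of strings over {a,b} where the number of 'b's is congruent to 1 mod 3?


States track (count of 'b') mod 3.
Need 3 states: one per remainder 0..2; accept = remainder 1.

3


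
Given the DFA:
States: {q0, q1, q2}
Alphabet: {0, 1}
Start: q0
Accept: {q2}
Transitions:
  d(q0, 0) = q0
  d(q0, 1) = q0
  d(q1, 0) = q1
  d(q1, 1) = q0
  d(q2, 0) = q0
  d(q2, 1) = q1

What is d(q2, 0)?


Looking up transition d(q2, 0)

q0


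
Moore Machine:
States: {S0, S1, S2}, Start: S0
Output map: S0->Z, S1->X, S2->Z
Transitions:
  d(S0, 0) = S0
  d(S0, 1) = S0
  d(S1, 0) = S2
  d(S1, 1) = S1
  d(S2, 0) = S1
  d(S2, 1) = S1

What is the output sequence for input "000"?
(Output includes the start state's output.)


Start: S0 (output Z)
  --0--> S0 (output Z)
  --0--> S0 (output Z)
  --0--> S0 (output Z)

"ZZZZ"


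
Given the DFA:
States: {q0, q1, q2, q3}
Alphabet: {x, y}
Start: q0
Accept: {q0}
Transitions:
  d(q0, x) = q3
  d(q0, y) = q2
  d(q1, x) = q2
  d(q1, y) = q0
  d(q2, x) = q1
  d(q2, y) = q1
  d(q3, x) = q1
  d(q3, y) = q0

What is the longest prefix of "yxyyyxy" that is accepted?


Run the DFA, marking each prefix where the state is accepting:
  "" -> q0 [accept]
  "y" -> q2 [reject]
  "yx" -> q1 [reject]
  "yxy" -> q0 [accept]
  "yxyy" -> q2 [reject]
  "yxyyy" -> q1 [reject]
  "yxyyyx" -> q2 [reject]
  "yxyyyxy" -> q1 [reject]

"yxy"


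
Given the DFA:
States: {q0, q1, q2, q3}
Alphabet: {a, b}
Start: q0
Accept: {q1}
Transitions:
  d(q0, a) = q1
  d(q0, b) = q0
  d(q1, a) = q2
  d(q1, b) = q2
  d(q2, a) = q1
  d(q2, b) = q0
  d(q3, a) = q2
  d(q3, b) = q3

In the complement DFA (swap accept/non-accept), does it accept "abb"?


Trace: q0 -> q1 -> q2 -> q0
Final: q0
Original accept: {q1}
Complement: q0 is not in original accept

Yes, complement accepts (original rejects)


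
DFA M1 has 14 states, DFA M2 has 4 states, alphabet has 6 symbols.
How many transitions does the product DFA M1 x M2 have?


Product DFA has 14 * 4 = 56 states.
Each has 6 transitions: 56 * 6 = 336

336


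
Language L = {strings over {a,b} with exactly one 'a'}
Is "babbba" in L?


count('a') = 2

No, "babbba" is not in L


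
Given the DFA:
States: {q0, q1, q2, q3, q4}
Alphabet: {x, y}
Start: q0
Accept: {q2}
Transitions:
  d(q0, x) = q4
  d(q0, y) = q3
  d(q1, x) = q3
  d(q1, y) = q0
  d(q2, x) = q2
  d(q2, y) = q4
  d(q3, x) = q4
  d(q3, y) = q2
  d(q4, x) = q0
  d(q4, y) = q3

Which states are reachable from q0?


BFS from q0:
  layer 0: {q0}
  layer 1: {q3, q4}
  layer 2: {q2}

{q0, q2, q3, q4}


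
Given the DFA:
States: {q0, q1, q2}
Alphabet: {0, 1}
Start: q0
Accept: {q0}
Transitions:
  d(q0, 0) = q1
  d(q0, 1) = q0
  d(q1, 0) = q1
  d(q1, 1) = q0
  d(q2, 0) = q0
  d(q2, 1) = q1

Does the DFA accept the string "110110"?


Trace: q0 -> q0 -> q0 -> q1 -> q0 -> q0 -> q1
Final state: q1
Accept states: {q0}

No, rejected (final state q1 is not an accept state)


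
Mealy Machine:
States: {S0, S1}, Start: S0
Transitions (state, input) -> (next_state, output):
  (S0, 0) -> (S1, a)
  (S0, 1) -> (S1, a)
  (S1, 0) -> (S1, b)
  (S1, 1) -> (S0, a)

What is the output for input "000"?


Step-by-step:
  (S0, 0) -> (S1, a)
  (S1, 0) -> (S1, b)
  (S1, 0) -> (S1, b)

"abb"


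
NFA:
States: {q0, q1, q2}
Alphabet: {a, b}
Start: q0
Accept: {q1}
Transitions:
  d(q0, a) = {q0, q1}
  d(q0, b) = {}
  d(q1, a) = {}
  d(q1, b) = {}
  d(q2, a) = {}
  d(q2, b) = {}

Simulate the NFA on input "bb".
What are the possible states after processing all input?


Start: {q0}
  --b--> {}
  --b--> {}

{} (empty set, no valid transitions)


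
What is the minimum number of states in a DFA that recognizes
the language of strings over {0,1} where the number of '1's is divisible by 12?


States track (count of '1') mod 12.
Need 12 states: one per remainder 0..11; accept = remainder 0.

12


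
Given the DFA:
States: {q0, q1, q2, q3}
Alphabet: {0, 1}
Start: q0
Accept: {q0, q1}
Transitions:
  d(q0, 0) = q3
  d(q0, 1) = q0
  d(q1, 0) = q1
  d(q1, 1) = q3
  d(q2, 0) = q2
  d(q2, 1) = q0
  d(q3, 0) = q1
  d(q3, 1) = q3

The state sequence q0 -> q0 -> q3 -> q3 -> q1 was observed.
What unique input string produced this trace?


Trace back each transition to find the symbol:
  q0 --[1]--> q0
  q0 --[0]--> q3
  q3 --[1]--> q3
  q3 --[0]--> q1

"1010"


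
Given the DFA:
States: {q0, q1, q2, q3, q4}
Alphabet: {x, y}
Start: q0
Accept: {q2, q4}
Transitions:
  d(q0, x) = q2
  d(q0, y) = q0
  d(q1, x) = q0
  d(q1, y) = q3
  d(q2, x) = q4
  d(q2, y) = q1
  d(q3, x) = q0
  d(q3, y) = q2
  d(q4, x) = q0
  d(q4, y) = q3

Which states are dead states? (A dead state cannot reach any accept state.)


Forward reachability from each state:
  q0 -> reaches accept state q2 (live)
  q1 -> reaches accept state q2 (live)
  q2 -> reaches accept state q2 (live)
  q3 -> reaches accept state q2 (live)
  q4 -> reaches accept state q2 (live)

None (all states can reach an accept state)


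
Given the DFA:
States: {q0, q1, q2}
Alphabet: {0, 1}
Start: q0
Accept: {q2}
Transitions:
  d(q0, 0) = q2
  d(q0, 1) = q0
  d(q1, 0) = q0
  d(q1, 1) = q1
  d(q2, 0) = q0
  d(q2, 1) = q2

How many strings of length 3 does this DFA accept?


Enumerating all length-3 strings:
  "000" -> q2 [accept]
  "001" -> q0 [reject]
  "010" -> q0 [reject]
  "011" -> q2 [accept]
  "100" -> q0 [reject]
  "101" -> q2 [accept]
  "110" -> q2 [accept]
  "111" -> q0 [reject]

4 out of 8


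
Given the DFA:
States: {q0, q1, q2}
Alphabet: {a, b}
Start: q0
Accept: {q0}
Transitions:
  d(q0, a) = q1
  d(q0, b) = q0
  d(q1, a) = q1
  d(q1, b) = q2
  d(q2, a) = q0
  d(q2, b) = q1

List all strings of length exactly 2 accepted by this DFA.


All strings of length 2: 4 total
Accepted: 1

"bb"


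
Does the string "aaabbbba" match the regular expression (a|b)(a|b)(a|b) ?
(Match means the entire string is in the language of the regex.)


|string| = 8; first = 'a'; last = 'a'

No, "aaabbbba" does not match (a|b)(a|b)(a|b)


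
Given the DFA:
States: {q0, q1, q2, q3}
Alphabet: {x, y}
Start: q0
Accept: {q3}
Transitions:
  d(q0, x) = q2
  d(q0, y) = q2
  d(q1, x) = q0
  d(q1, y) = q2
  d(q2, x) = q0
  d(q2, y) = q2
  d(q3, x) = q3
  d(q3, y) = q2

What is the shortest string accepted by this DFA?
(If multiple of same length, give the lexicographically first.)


BFS by string length (lex-first path to each state shown):
  len 0: q0<-""
  len 1: q2<-"x"
  len 2: q0<-"xx", q2<-"xy"
  len 3: q0<-"xyx", q2<-"xxx"
  len 4: q0<-"xxxx", q2<-"xxxy"
  len 5: q0<-"xxxyx", q2<-"xxxxx"
  len 6: q0<-"xxxxxx", q2<-"xxxxxy"
  len 7: q0<-"xxxxxyx", q2<-"xxxxxxx"
  len 8: q0<-"xxxxxxxx", q2<-"xxxxxxxy"

No string accepted (empty language)


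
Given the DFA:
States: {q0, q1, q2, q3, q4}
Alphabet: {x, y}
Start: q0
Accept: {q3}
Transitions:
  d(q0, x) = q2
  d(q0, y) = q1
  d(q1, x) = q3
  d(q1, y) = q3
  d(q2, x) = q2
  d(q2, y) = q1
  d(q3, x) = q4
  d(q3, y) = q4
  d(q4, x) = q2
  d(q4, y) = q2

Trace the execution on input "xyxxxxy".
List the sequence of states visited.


Input: xyxxxxy
d(q0, x) = q2
d(q2, y) = q1
d(q1, x) = q3
d(q3, x) = q4
d(q4, x) = q2
d(q2, x) = q2
d(q2, y) = q1


q0 -> q2 -> q1 -> q3 -> q4 -> q2 -> q2 -> q1


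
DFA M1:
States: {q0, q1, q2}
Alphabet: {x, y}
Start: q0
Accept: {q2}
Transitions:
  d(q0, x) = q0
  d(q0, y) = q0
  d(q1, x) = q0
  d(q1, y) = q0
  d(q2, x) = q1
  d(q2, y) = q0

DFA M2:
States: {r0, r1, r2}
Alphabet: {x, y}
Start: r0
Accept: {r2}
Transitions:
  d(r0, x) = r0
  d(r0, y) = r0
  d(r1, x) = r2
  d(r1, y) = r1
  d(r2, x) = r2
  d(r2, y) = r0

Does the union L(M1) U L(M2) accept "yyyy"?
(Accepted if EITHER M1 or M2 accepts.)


M1: final=q0 accepted=False
M2: final=r0 accepted=False

No, union rejects (neither accepts)


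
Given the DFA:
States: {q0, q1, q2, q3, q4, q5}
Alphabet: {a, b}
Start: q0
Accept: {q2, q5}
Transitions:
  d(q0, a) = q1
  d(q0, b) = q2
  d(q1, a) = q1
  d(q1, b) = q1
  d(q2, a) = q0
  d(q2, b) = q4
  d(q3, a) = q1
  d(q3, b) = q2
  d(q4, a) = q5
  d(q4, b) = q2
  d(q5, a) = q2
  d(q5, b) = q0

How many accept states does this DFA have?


Accept states listed: {q2, q5}
Counting: q2(1) q5(2)

2


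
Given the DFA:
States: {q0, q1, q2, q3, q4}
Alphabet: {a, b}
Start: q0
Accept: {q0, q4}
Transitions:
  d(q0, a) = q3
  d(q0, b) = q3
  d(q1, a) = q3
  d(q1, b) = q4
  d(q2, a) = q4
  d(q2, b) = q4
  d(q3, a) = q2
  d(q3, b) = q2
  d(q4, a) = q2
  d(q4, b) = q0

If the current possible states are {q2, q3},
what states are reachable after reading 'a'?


Apply transition on 'a' from each current state:
  d(q2, a) = q4
  d(q3, a) = q2

{q2, q4}


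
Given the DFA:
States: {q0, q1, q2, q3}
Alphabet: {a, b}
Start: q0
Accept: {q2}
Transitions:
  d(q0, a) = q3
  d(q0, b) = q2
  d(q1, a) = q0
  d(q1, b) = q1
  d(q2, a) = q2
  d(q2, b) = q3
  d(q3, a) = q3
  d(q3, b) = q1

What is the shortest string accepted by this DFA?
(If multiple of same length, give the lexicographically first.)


BFS by string length (lex-first path to each state shown):
  len 0: q0<-""
  len 1: q2<-"b", q3<-"a"
Found accept state at length 1.

"b"


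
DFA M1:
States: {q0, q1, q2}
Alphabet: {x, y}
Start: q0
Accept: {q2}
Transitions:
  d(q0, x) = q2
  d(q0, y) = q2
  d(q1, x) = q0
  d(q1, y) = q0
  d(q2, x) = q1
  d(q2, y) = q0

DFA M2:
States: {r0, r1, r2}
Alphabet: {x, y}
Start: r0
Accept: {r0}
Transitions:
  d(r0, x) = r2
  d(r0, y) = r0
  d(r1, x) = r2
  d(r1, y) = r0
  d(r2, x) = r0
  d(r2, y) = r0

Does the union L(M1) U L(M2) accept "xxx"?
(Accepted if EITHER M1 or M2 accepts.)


M1: final=q0 accepted=False
M2: final=r2 accepted=False

No, union rejects (neither accepts)


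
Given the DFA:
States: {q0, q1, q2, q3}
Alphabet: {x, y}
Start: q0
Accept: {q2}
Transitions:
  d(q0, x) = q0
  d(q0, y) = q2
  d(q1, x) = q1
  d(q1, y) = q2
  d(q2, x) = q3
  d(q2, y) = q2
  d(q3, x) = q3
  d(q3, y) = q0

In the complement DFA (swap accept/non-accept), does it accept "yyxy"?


Trace: q0 -> q2 -> q2 -> q3 -> q0
Final: q0
Original accept: {q2}
Complement: q0 is not in original accept

Yes, complement accepts (original rejects)


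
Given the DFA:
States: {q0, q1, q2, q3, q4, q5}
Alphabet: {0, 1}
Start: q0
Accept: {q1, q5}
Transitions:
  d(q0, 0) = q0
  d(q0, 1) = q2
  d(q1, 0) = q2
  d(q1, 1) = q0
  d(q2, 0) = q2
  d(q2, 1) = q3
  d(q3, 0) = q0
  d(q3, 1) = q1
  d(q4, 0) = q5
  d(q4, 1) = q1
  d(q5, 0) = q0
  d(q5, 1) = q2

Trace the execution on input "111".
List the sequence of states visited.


Input: 111
d(q0, 1) = q2
d(q2, 1) = q3
d(q3, 1) = q1


q0 -> q2 -> q3 -> q1


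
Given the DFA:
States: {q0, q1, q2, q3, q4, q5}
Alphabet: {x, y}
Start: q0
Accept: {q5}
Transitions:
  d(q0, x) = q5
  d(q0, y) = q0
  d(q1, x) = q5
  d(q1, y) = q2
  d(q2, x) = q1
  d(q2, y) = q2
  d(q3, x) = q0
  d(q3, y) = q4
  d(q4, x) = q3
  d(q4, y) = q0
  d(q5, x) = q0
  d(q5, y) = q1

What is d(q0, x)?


Looking up transition d(q0, x)

q5


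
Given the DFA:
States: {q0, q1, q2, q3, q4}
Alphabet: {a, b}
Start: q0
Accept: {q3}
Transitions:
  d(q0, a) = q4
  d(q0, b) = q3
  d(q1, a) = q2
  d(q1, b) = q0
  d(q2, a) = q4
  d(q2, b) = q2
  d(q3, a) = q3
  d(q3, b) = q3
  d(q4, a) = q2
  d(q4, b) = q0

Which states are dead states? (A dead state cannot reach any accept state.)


Forward reachability from each state:
  q0 -> reaches accept state q3 (live)
  q1 -> reaches accept state q3 (live)
  q2 -> reaches accept state q3 (live)
  q3 -> reaches accept state q3 (live)
  q4 -> reaches accept state q3 (live)

None (all states can reach an accept state)


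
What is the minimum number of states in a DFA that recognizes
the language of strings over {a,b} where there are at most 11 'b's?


States: count = 0, 1, ..., 11 (all accepting; 12 states), plus a dead state for count > 11.
Total: 12 + 1 = 13.

13


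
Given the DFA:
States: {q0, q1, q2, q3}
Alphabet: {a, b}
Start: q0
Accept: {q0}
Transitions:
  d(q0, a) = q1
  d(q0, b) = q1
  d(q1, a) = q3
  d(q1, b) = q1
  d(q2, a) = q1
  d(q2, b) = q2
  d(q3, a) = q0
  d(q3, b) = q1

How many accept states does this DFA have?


Accept states listed: {q0}
Counting: q0(1)

1


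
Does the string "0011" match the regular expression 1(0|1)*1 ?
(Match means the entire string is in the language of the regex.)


|string| = 4; first = '0'; last = '1'

No, "0011" does not match 1(0|1)*1


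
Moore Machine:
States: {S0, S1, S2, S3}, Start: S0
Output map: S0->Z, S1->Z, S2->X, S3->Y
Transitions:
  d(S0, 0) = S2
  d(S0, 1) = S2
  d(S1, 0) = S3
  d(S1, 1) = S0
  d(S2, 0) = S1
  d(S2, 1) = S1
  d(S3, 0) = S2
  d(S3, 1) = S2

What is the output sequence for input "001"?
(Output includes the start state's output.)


Start: S0 (output Z)
  --0--> S2 (output X)
  --0--> S1 (output Z)
  --1--> S0 (output Z)

"ZXZZ"


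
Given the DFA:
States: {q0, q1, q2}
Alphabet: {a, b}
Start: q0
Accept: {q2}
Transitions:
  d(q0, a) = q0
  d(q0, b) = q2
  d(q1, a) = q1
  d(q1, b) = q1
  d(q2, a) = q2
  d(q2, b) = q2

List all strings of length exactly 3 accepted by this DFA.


All strings of length 3: 8 total
Accepted: 7

"aab", "aba", "abb", "baa", "bab", "bba", "bbb"


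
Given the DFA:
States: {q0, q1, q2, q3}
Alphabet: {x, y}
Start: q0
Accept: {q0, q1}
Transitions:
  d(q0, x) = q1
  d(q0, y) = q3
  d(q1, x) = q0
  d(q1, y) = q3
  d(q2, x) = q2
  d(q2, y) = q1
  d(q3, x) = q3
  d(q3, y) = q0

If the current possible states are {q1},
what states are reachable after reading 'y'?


Apply transition on 'y' from each current state:
  d(q1, y) = q3

{q3}


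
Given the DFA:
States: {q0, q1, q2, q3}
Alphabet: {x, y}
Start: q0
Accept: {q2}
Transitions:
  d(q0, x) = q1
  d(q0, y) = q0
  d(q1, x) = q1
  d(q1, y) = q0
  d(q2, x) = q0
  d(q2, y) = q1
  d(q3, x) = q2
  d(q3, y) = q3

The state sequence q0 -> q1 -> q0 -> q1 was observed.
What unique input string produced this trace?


Trace back each transition to find the symbol:
  q0 --[x]--> q1
  q1 --[y]--> q0
  q0 --[x]--> q1

"xyx"


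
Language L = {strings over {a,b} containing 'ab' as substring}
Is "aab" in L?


'ab' occurs at index 1

Yes, "aab" is in L


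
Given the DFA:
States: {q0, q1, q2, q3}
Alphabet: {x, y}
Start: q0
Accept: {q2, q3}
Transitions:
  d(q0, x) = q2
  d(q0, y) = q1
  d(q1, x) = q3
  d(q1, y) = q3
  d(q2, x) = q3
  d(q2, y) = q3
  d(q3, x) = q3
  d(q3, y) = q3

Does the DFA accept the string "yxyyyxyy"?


Trace: q0 -> q1 -> q3 -> q3 -> q3 -> q3 -> q3 -> q3 -> q3
Final state: q3
Accept states: {q2, q3}

Yes, accepted (final state q3 is an accept state)


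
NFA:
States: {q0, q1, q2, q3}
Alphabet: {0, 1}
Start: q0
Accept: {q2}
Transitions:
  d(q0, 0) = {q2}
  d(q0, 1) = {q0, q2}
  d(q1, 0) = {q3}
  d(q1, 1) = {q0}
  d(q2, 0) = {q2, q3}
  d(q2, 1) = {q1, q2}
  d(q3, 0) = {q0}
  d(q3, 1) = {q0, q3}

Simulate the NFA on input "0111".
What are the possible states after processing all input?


Start: {q0}
  --0--> {q2}
  --1--> {q1, q2}
  --1--> {q0, q1, q2}
  --1--> {q0, q1, q2}

{q0, q1, q2}


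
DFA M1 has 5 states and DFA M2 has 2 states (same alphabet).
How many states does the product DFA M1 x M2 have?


Product construction pairs every M1 state with every M2 state.
5 * 2 = 10

10


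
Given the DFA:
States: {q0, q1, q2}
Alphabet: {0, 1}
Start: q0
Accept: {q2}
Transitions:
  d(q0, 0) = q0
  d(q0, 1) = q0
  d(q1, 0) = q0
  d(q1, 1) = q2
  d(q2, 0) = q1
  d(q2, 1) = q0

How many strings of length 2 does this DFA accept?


Enumerating all length-2 strings:
  "00" -> q0 [reject]
  "01" -> q0 [reject]
  "10" -> q0 [reject]
  "11" -> q0 [reject]

0 out of 4


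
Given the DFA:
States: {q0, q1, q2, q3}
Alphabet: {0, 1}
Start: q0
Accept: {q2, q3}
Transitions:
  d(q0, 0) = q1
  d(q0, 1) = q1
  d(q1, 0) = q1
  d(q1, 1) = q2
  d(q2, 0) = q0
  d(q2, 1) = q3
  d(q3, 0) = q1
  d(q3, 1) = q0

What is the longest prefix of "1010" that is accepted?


Run the DFA, marking each prefix where the state is accepting:
  "" -> q0 [reject]
  "1" -> q1 [reject]
  "10" -> q1 [reject]
  "101" -> q2 [accept]
  "1010" -> q0 [reject]

"101"


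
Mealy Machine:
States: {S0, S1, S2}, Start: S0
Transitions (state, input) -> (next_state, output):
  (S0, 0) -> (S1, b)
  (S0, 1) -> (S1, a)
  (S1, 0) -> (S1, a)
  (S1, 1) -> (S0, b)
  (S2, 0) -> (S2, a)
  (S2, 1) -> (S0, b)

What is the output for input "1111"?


Step-by-step:
  (S0, 1) -> (S1, a)
  (S1, 1) -> (S0, b)
  (S0, 1) -> (S1, a)
  (S1, 1) -> (S0, b)

"abab"


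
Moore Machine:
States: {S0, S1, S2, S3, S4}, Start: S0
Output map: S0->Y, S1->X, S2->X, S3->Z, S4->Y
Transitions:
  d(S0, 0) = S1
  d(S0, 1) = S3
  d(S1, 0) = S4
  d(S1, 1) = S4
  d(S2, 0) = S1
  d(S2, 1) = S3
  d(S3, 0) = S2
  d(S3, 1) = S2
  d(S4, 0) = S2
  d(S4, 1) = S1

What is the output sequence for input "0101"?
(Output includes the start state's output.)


Start: S0 (output Y)
  --0--> S1 (output X)
  --1--> S4 (output Y)
  --0--> S2 (output X)
  --1--> S3 (output Z)

"YXYXZ"


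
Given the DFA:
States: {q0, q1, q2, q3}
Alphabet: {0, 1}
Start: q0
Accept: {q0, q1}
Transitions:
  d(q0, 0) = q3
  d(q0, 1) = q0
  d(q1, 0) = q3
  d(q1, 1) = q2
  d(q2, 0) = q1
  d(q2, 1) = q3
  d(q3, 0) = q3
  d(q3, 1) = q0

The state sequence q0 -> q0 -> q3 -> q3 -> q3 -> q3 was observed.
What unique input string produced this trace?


Trace back each transition to find the symbol:
  q0 --[1]--> q0
  q0 --[0]--> q3
  q3 --[0]--> q3
  q3 --[0]--> q3
  q3 --[0]--> q3

"10000"


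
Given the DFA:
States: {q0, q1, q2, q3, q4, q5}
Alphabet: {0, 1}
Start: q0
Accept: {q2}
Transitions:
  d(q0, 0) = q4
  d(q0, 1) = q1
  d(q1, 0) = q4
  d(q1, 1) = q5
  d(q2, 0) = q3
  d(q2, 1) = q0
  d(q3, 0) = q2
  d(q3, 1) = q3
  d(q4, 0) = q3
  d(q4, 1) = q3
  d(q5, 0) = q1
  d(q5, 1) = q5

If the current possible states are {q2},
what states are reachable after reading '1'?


Apply transition on '1' from each current state:
  d(q2, 1) = q0

{q0}


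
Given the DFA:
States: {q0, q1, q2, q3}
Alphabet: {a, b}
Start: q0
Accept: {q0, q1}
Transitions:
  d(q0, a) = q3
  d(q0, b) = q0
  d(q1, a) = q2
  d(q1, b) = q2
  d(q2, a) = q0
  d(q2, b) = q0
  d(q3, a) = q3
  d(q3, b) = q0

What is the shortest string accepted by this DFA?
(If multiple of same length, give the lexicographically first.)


BFS by string length (lex-first path to each state shown):
  len 0: q0<-""
Found accept state at length 0.

"" (empty string)


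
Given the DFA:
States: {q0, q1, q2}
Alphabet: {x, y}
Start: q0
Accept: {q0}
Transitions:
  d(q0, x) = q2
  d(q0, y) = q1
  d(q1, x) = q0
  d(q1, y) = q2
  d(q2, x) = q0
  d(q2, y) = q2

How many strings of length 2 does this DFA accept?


Enumerating all length-2 strings:
  "xx" -> q0 [accept]
  "xy" -> q2 [reject]
  "yx" -> q0 [accept]
  "yy" -> q2 [reject]

2 out of 4


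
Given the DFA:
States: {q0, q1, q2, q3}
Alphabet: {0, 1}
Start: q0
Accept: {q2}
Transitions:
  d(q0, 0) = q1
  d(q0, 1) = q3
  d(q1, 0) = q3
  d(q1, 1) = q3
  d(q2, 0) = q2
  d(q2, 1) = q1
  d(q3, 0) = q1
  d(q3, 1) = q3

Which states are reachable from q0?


BFS from q0:
  layer 0: {q0}
  layer 1: {q1, q3}

{q0, q1, q3}


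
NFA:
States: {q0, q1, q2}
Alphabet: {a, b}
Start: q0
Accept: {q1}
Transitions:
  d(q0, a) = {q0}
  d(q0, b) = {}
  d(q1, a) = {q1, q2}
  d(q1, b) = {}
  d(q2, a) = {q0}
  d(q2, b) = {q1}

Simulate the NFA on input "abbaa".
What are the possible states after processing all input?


Start: {q0}
  --a--> {q0}
  --b--> {}
  --b--> {}
  --a--> {}
  --a--> {}

{} (empty set, no valid transitions)


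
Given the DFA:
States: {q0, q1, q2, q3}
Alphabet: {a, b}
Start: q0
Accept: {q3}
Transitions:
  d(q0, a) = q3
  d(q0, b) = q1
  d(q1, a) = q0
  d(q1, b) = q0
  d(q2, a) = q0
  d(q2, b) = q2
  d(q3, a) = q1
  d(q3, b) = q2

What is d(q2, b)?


Looking up transition d(q2, b)

q2


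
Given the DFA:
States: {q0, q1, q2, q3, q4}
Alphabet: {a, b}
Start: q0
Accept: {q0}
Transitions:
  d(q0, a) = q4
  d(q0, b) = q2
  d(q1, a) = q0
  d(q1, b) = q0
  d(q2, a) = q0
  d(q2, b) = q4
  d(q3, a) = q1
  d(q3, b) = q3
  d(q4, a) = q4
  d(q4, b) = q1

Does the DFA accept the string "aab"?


Trace: q0 -> q4 -> q4 -> q1
Final state: q1
Accept states: {q0}

No, rejected (final state q1 is not an accept state)


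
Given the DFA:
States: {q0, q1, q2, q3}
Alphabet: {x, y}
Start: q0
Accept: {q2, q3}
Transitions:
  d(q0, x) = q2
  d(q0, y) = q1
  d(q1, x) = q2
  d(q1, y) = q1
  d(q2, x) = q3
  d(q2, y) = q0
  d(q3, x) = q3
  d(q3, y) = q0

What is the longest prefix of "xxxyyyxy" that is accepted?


Run the DFA, marking each prefix where the state is accepting:
  "" -> q0 [reject]
  "x" -> q2 [accept]
  "xx" -> q3 [accept]
  "xxx" -> q3 [accept]
  "xxxy" -> q0 [reject]
  "xxxyy" -> q1 [reject]
  "xxxyyy" -> q1 [reject]
  "xxxyyyx" -> q2 [accept]
  "xxxyyyxy" -> q0 [reject]

"xxxyyyx"


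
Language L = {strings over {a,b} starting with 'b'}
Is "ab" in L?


first symbol = 'a'

No, "ab" is not in L


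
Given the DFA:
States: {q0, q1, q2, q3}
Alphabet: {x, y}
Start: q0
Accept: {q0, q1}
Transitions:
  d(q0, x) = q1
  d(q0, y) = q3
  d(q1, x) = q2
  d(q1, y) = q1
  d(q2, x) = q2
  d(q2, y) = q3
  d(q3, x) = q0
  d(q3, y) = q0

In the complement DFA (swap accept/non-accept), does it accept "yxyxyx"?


Trace: q0 -> q3 -> q0 -> q3 -> q0 -> q3 -> q0
Final: q0
Original accept: {q0, q1}
Complement: q0 is in original accept

No, complement rejects (original accepts)


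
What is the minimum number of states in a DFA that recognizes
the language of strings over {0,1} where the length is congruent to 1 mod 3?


States track (length) mod 3.
Need 3 states: one per remainder 0..2; accept = remainder 1.

3


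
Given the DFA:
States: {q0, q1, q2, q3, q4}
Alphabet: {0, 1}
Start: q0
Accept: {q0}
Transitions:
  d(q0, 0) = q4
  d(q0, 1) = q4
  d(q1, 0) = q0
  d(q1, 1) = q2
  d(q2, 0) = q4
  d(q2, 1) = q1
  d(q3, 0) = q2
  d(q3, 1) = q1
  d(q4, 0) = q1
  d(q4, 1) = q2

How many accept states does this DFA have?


Accept states listed: {q0}
Counting: q0(1)

1


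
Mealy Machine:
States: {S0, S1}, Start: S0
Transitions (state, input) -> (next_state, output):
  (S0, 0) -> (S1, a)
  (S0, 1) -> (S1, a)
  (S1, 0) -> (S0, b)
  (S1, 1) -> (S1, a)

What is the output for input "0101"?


Step-by-step:
  (S0, 0) -> (S1, a)
  (S1, 1) -> (S1, a)
  (S1, 0) -> (S0, b)
  (S0, 1) -> (S1, a)

"aaba"


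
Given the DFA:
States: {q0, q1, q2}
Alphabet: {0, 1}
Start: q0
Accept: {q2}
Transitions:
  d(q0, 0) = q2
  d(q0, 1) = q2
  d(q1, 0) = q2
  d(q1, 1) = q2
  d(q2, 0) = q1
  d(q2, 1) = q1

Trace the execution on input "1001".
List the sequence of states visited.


Input: 1001
d(q0, 1) = q2
d(q2, 0) = q1
d(q1, 0) = q2
d(q2, 1) = q1


q0 -> q2 -> q1 -> q2 -> q1


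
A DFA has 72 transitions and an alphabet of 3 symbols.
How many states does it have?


Each state has exactly one transition per symbol.
states = transitions / |alphabet| = 72 / 3 = 24

24


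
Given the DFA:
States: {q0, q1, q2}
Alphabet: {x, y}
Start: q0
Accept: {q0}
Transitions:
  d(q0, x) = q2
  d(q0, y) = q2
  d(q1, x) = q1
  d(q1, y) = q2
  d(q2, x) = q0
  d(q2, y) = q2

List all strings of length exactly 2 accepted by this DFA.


All strings of length 2: 4 total
Accepted: 2

"xx", "yx"


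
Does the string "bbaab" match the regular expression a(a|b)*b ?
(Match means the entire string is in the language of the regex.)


|string| = 5; first = 'b'; last = 'b'

No, "bbaab" does not match a(a|b)*b


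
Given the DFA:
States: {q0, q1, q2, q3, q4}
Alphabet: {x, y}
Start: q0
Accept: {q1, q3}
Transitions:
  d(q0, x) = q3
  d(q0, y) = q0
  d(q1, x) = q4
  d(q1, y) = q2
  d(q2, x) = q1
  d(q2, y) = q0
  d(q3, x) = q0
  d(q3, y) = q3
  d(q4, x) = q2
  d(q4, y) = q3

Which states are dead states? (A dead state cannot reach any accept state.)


Forward reachability from each state:
  q0 -> reaches accept state q3 (live)
  q1 -> reaches accept state q1 (live)
  q2 -> reaches accept state q1 (live)
  q3 -> reaches accept state q3 (live)
  q4 -> reaches accept state q1 (live)

None (all states can reach an accept state)


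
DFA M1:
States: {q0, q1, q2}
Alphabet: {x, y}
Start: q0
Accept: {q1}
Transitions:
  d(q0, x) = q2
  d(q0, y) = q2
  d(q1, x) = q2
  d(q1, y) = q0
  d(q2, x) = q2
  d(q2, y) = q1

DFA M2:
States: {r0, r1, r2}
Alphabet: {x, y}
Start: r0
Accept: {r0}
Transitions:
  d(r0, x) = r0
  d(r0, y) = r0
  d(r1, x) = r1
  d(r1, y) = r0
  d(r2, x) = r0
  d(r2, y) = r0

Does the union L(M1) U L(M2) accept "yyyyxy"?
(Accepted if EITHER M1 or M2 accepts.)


M1: final=q1 accepted=True
M2: final=r0 accepted=True

Yes, union accepts


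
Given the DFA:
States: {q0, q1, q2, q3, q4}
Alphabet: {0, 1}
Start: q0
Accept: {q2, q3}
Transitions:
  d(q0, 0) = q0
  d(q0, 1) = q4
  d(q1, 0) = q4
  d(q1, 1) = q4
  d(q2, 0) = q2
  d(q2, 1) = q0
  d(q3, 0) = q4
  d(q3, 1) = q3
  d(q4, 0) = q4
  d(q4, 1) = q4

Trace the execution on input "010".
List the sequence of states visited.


Input: 010
d(q0, 0) = q0
d(q0, 1) = q4
d(q4, 0) = q4


q0 -> q0 -> q4 -> q4


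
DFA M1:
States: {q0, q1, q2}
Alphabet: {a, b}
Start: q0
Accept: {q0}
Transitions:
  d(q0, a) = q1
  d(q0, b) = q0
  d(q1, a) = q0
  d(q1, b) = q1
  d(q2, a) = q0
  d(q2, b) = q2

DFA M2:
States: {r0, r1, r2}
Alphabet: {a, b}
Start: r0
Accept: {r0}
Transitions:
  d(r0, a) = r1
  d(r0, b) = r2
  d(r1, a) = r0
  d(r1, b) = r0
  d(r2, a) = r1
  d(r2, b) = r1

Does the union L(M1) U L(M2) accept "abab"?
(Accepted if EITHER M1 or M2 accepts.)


M1: final=q0 accepted=True
M2: final=r0 accepted=True

Yes, union accepts


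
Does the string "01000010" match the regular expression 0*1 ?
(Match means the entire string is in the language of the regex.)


|string| = 8; first = '0'; last = '0'

No, "01000010" does not match 0*1


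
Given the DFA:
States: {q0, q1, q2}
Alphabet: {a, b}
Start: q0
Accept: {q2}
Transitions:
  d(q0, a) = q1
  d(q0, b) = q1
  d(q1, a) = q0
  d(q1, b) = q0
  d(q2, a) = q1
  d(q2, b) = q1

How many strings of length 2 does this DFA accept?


Enumerating all length-2 strings:
  "aa" -> q0 [reject]
  "ab" -> q0 [reject]
  "ba" -> q0 [reject]
  "bb" -> q0 [reject]

0 out of 4


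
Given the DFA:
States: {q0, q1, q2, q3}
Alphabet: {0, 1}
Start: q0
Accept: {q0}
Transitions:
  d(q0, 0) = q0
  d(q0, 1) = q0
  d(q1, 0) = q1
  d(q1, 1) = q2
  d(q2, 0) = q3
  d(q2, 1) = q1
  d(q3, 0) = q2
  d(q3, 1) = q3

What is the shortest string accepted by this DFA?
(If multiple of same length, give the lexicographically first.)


BFS by string length (lex-first path to each state shown):
  len 0: q0<-""
Found accept state at length 0.

"" (empty string)


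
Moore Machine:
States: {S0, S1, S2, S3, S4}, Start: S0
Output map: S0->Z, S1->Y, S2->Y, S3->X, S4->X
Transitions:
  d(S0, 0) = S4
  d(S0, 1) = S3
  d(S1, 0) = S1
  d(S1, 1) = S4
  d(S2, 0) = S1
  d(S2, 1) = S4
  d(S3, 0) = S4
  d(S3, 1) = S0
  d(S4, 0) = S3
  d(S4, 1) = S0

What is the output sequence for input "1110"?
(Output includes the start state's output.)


Start: S0 (output Z)
  --1--> S3 (output X)
  --1--> S0 (output Z)
  --1--> S3 (output X)
  --0--> S4 (output X)

"ZXZXX"


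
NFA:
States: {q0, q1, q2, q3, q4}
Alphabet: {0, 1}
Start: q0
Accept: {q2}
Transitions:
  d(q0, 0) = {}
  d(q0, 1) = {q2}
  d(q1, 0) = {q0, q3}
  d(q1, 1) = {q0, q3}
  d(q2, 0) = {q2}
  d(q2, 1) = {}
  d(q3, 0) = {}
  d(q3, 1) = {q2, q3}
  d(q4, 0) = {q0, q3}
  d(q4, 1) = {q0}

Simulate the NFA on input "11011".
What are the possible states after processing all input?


Start: {q0}
  --1--> {q2}
  --1--> {}
  --0--> {}
  --1--> {}
  --1--> {}

{} (empty set, no valid transitions)


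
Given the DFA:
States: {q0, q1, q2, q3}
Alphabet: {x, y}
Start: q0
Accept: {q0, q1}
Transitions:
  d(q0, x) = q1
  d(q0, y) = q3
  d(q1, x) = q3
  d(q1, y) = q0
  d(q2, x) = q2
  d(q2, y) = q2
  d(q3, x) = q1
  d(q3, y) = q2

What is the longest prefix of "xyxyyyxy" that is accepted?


Run the DFA, marking each prefix where the state is accepting:
  "" -> q0 [accept]
  "x" -> q1 [accept]
  "xy" -> q0 [accept]
  "xyx" -> q1 [accept]
  "xyxy" -> q0 [accept]
  "xyxyy" -> q3 [reject]
  "xyxyyy" -> q2 [reject]
  "xyxyyyx" -> q2 [reject]
  "xyxyyyxy" -> q2 [reject]

"xyxy"


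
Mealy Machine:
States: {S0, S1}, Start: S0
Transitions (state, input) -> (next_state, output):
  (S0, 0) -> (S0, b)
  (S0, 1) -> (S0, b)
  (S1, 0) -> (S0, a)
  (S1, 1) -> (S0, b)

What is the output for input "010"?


Step-by-step:
  (S0, 0) -> (S0, b)
  (S0, 1) -> (S0, b)
  (S0, 0) -> (S0, b)

"bbb"


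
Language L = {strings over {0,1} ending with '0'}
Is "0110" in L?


last symbol = '0'

Yes, "0110" is in L


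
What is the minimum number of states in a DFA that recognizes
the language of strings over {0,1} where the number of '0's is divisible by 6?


States track (count of '0') mod 6.
Need 6 states: one per remainder 0..5; accept = remainder 0.

6


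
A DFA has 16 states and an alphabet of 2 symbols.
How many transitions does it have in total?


Each state has exactly one transition per symbol.
16 * 2 = 32

32


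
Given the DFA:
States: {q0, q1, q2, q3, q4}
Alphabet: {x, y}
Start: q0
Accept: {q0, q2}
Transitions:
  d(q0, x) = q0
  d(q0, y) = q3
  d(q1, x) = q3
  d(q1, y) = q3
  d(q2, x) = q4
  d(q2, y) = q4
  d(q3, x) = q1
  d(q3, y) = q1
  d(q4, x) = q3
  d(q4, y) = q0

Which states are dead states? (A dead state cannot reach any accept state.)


Forward reachability from each state:
  q0 -> reaches accept state q0 (live)
  q1 -> reaches {q1, q3}, no accept state (dead)
  q2 -> reaches accept state q0 (live)
  q3 -> reaches {q1, q3}, no accept state (dead)
  q4 -> reaches accept state q0 (live)

{q1, q3}


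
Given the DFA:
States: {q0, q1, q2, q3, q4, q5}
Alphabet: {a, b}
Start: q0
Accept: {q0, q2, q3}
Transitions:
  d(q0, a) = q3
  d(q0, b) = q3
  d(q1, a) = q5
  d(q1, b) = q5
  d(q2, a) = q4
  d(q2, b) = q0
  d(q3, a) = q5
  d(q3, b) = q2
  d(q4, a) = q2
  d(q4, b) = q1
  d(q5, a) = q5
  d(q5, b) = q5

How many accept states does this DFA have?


Accept states listed: {q0, q2, q3}
Counting: q0(1) q2(2) q3(3)

3


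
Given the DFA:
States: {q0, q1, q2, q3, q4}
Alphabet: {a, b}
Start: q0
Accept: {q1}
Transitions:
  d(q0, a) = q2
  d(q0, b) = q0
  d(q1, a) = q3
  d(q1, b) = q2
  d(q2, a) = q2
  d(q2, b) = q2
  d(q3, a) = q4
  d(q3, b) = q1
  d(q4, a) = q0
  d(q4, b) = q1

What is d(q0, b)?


Looking up transition d(q0, b)

q0


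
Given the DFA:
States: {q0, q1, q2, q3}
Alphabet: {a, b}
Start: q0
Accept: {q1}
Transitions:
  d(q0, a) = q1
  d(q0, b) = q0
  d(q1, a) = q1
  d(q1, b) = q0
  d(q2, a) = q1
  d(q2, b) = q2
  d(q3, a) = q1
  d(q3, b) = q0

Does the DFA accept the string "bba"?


Trace: q0 -> q0 -> q0 -> q1
Final state: q1
Accept states: {q1}

Yes, accepted (final state q1 is an accept state)


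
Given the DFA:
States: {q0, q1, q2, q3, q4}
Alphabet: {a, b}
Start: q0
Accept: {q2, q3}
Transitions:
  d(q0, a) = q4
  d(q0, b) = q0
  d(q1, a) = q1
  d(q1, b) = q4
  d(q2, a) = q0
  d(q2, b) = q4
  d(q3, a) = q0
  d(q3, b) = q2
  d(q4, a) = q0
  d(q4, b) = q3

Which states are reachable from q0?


BFS from q0:
  layer 0: {q0}
  layer 1: {q4}
  layer 2: {q3}
  layer 3: {q2}

{q0, q2, q3, q4}


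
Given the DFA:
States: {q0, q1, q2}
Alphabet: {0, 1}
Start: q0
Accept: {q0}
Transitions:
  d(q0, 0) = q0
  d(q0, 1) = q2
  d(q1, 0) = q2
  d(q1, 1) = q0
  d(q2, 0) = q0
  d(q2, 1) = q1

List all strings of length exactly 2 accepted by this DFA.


All strings of length 2: 4 total
Accepted: 2

"00", "10"


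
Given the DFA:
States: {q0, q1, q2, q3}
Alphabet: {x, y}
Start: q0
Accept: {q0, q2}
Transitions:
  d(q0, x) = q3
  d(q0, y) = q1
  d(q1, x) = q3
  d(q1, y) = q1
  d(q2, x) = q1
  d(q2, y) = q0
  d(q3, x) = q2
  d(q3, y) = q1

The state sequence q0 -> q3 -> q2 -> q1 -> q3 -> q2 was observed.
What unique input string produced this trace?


Trace back each transition to find the symbol:
  q0 --[x]--> q3
  q3 --[x]--> q2
  q2 --[x]--> q1
  q1 --[x]--> q3
  q3 --[x]--> q2

"xxxxx"


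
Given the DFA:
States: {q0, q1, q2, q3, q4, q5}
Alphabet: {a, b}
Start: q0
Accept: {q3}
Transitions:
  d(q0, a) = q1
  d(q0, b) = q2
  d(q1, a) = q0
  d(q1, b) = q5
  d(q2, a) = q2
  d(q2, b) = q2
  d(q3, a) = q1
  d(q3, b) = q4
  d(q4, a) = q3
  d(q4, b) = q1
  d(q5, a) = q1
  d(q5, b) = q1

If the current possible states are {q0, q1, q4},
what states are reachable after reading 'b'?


Apply transition on 'b' from each current state:
  d(q0, b) = q2
  d(q1, b) = q5
  d(q4, b) = q1

{q1, q2, q5}
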